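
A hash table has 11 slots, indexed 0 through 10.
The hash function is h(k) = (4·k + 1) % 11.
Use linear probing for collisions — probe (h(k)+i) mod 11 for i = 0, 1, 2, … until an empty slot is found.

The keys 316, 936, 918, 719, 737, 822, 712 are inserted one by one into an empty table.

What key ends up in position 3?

712

Insert 316: h=0, slot 0 empty => index 0.
Insert 936: h=5, slot 5 empty => index 5.
Insert 918: h=10, slot 10 empty => index 10.
Insert 719: h=6, slot 6 empty => index 6.
Insert 737: h=1, slot 1 empty => index 1.
Insert 822: h=0, slots 0,1 occupied => index 2.
Insert 712: h=0, slots 0,1,2 occupied => index 3.
Table: [316, 737, 822, 712, -, 936, 719, -, -, -, 918]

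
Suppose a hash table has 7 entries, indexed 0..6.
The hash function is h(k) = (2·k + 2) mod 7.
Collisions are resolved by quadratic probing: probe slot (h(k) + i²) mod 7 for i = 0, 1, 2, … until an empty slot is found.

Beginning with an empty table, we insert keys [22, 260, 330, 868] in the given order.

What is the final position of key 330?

1

22: h=4 -> slot 4
260: h=4, probe 4,5 -> slot 5
330: h=4, probe 4,5,1 -> slot 1
868: h=2 -> slot 2
Table: [_, 330, 868, _, 22, 260, _]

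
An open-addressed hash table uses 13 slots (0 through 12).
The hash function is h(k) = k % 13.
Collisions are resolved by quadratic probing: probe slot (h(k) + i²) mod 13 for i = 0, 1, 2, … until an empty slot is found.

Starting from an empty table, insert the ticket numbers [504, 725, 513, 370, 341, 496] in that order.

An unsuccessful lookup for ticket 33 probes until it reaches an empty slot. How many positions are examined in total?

504: h=10 => slot 10
725: h=10, probe 10,11 => slot 11
513: h=6 => slot 6
370: h=6, probe 6,7 => slot 7
341: h=3 => slot 3
496: h=2 => slot 2
Table: [—, —, 496, 341, —, —, 513, 370, —, —, 504, 725, —]
Lookup 33: h=7, probe 7,8 → slot 8 empty, not found.

2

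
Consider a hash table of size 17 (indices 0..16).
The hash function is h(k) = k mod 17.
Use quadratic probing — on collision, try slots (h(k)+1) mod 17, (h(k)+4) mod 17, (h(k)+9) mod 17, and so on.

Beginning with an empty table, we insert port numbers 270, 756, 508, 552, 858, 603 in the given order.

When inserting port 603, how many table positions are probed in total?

270 hashes to 15; slot 15 is free => place at 15.
756 hashes to 8; slot 8 is free => place at 8.
508 hashes to 15; 15 taken => place at 16.
552 hashes to 8; 8 taken => place at 9.
858 hashes to 8; 8,9 taken => place at 12.
603 hashes to 8; 8,9,12 taken => place at 0.
Table: [603, ∅, ∅, ∅, ∅, ∅, ∅, ∅, 756, 552, ∅, ∅, 858, ∅, ∅, 270, 508]

4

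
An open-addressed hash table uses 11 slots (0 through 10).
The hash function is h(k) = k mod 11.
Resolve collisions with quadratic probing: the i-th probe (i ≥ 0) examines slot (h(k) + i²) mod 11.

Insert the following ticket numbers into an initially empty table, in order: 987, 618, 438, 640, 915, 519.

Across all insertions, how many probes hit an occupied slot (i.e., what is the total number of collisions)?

987: h=8 -> slot 8
618: h=2 -> slot 2
438: h=9 -> slot 9
640: h=2, probe 2,3 -> slot 3
915: h=2, probe 2,3,6 -> slot 6
519: h=2, probe 2,3,6,0 -> slot 0
Table: [519, _, 618, 640, _, _, 915, _, 987, 438, _]

6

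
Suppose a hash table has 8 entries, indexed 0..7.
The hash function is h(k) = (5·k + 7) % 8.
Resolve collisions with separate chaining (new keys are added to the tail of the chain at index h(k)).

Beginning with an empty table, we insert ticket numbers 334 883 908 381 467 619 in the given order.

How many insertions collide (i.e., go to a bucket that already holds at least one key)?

334 -> bucket 5
883 -> bucket 6
908 -> bucket 3
381 -> bucket 0
467 -> bucket 6 (collision)
619 -> bucket 6 (collision)
Final buckets:
0: 381
1: ∅
2: ∅
3: 908
4: ∅
5: 334
6: 883 -> 467 -> 619
7: ∅

2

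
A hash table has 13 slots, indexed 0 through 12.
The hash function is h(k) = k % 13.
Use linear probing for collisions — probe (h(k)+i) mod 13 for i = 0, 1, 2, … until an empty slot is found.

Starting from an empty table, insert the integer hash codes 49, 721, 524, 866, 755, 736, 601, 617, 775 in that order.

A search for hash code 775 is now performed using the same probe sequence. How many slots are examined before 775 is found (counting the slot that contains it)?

49 hashes to 10; slot 10 is free -> place at 10.
721 hashes to 6; slot 6 is free -> place at 6.
524 hashes to 4; slot 4 is free -> place at 4.
866 hashes to 8; slot 8 is free -> place at 8.
755 hashes to 1; slot 1 is free -> place at 1.
736 hashes to 8; 8 taken -> place at 9.
601 hashes to 3; slot 3 is free -> place at 3.
617 hashes to 6; 6 taken -> place at 7.
775 hashes to 8; 8,9,10 taken -> place at 11.
Table: [_, 755, _, 601, 524, _, 721, 617, 866, 736, 49, 775, _]
Lookup 775: h=8, probe 8,9,10,11 → found at 11.

4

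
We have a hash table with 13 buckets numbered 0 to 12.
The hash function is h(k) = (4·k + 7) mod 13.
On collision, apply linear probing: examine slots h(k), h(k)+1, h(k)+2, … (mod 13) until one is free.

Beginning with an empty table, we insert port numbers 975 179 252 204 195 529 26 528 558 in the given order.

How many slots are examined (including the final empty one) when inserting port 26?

Insert 975: h=7, slot 7 empty → index 7.
Insert 179: h=8, slot 8 empty → index 8.
Insert 252: h=1, slot 1 empty → index 1.
Insert 204: h=4, slot 4 empty → index 4.
Insert 195: h=7, slots 7,8 occupied → index 9.
Insert 529: h=4, slot 4 occupied → index 5.
Insert 26: h=7, slots 7,8,9 occupied → index 10.
Insert 528: h=0, slot 0 empty → index 0.
Insert 558: h=3, slot 3 empty → index 3.
Table: [528, 252, —, 558, 204, 529, —, 975, 179, 195, 26, —, —]

4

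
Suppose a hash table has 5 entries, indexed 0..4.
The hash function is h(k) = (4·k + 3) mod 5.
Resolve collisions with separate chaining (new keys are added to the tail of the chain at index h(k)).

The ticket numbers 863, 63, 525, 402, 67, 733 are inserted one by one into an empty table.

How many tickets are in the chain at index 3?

1

Insert 863: h=0, bucket 0 empty -> new chain.
Insert 63: h=0, bucket 0 nonempty -> append to chain.
Insert 525: h=3, bucket 3 empty -> new chain.
Insert 402: h=1, bucket 1 empty -> new chain.
Insert 67: h=1, bucket 1 nonempty -> append to chain.
Insert 733: h=0, bucket 0 nonempty -> append to chain.
Final buckets:
0: 863 -> 63 -> 733
1: 402 -> 67
2: ∅
3: 525
4: ∅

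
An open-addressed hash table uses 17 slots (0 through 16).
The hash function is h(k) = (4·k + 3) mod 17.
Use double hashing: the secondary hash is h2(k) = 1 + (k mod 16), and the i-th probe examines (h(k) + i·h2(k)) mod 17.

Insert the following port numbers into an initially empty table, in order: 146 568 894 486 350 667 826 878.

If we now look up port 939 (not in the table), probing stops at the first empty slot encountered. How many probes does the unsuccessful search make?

146 hashes to 9; slot 9 is free → place at 9.
568 hashes to 14; slot 14 is free → place at 14.
894 hashes to 9, h2=15; 9 taken → place at 7.
486 hashes to 9, h2=7; 9 taken → place at 16.
350 hashes to 9, h2=15; 9,7 taken → place at 5.
667 hashes to 2; slot 2 is free → place at 2.
826 hashes to 9, h2=11; 9 taken → place at 3.
878 hashes to 13; slot 13 is free → place at 13.
Table: [-, -, 667, 826, -, 350, -, 894, -, 146, -, -, -, 878, 568, -, 486]
Lookup 939: h=2, h2=12, probe 2,14,9,4 → slot 4 empty, not found.

4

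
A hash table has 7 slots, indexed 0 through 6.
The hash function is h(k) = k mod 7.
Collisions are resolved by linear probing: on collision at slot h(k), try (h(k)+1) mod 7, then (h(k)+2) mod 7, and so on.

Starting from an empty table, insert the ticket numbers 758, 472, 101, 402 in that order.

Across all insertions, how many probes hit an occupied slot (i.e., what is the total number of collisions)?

758 hashes to 2; slot 2 is free -> place at 2.
472 hashes to 3; slot 3 is free -> place at 3.
101 hashes to 3; 3 taken -> place at 4.
402 hashes to 3; 3,4 taken -> place at 5.
Table: [-, -, 758, 472, 101, 402, -]

3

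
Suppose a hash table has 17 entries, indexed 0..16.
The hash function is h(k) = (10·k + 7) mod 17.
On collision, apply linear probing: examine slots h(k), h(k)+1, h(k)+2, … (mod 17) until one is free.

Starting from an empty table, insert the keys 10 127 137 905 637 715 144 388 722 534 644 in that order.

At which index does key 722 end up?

6

10 hashes to 5; slot 5 is free → place at 5.
127 hashes to 2; slot 2 is free → place at 2.
137 hashes to 0; slot 0 is free → place at 0.
905 hashes to 13; slot 13 is free → place at 13.
637 hashes to 2; 2 taken → place at 3.
715 hashes to 0; 0 taken → place at 1.
144 hashes to 2; 2,3 taken → place at 4.
388 hashes to 11; slot 11 is free → place at 11.
722 hashes to 2; 2,3,4,5 taken → place at 6.
534 hashes to 9; slot 9 is free → place at 9.
644 hashes to 4; 4,5,6 taken → place at 7.
Table: [137, 715, 127, 637, 144, 10, 722, 644, _, 534, _, 388, _, 905, _, _, _]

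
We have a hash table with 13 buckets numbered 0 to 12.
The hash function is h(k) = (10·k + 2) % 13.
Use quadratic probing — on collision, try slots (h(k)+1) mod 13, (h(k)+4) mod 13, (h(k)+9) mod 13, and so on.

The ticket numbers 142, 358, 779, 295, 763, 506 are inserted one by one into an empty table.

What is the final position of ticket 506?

9

142: h=5 → slot 5
358: h=7 → slot 7
779: h=5, probe 5,6 → slot 6
295: h=1 → slot 1
763: h=1, probe 1,2 → slot 2
506: h=5, probe 5,6,9 → slot 9
Table: [., 295, 763, ., ., 142, 779, 358, ., 506, ., ., .]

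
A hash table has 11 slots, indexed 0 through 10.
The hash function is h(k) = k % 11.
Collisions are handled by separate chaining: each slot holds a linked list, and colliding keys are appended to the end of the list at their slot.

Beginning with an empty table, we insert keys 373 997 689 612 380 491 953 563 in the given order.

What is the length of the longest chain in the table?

373 -> bucket 10
997 -> bucket 7
689 -> bucket 7 (collision)
612 -> bucket 7 (collision)
380 -> bucket 6
491 -> bucket 7 (collision)
953 -> bucket 7 (collision)
563 -> bucket 2
Final buckets:
0: -
1: -
2: 563
3: -
4: -
5: -
6: 380
7: 997 -> 689 -> 612 -> 491 -> 953
8: -
9: -
10: 373

5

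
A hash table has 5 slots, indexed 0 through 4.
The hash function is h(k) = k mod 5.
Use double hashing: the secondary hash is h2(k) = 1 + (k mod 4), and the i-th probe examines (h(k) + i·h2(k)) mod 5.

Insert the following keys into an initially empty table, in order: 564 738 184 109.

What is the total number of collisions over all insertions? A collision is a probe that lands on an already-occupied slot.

564: h=4 → slot 4
738: h=3 → slot 3
184: h=4, h2=1, probe 4,0 → slot 0
109: h=4, h2=2, probe 4,1 → slot 1
Table: [184, 109, —, 738, 564]

2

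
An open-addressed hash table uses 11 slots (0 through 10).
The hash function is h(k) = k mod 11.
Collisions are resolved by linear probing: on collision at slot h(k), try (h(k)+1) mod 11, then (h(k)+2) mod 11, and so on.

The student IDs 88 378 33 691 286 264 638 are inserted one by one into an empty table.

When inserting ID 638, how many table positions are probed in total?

Insert 88: h=0, slot 0 empty → index 0.
Insert 378: h=4, slot 4 empty → index 4.
Insert 33: h=0, slot 0 occupied → index 1.
Insert 691: h=9, slot 9 empty → index 9.
Insert 286: h=0, slots 0,1 occupied → index 2.
Insert 264: h=0, slots 0,1,2 occupied → index 3.
Insert 638: h=0, slots 0,1,2,3,4 occupied → index 5.
Table: [88, 33, 286, 264, 378, 638, _, _, _, 691, _]

6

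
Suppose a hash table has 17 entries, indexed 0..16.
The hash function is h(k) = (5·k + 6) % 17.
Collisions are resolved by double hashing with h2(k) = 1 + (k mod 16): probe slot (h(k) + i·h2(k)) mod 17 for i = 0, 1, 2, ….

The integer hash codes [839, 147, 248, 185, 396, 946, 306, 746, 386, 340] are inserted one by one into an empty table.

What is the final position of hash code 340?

11

839: h=2 => slot 2
147: h=10 => slot 10
248: h=5 => slot 5
185: h=13 => slot 13
396: h=14 => slot 14
946: h=10, h2=3, probe 10,13,16 => slot 16
306: h=6 => slot 6
746: h=13, h2=11, probe 13,7 => slot 7
386: h=15 => slot 15
340: h=6, h2=5, probe 6,11 => slot 11
Table: [—, —, 839, —, —, 248, 306, 746, —, —, 147, 340, —, 185, 396, 386, 946]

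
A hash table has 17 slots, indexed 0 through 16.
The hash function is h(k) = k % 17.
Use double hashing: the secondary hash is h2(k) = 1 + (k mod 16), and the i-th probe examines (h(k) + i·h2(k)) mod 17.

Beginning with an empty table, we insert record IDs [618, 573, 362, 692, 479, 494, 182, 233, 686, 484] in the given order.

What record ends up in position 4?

618 hashes to 6; slot 6 is free -> place at 6.
573 hashes to 12; slot 12 is free -> place at 12.
362 hashes to 5; slot 5 is free -> place at 5.
692 hashes to 12, h2=5; 12 taken -> place at 0.
479 hashes to 3; slot 3 is free -> place at 3.
494 hashes to 1; slot 1 is free -> place at 1.
182 hashes to 12, h2=7; 12 taken -> place at 2.
233 hashes to 12, h2=10; 12,5 taken -> place at 15.
686 hashes to 6, h2=15; 6 taken -> place at 4.
484 hashes to 8; slot 8 is free -> place at 8.
Table: [692, 494, 182, 479, 686, 362, 618, _, 484, _, _, _, 573, _, _, 233, _]

686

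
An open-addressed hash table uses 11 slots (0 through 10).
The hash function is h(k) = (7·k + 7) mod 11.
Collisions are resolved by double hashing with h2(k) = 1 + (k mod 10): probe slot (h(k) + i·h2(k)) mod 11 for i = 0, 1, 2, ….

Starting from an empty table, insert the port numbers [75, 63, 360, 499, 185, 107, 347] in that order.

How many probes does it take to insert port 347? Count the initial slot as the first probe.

75: h=4 => slot 4
63: h=8 => slot 8
360: h=8, h2=1, probe 8,9 => slot 9
499: h=2 => slot 2
185: h=4, h2=6, probe 4,10 => slot 10
107: h=8, h2=8, probe 8,5 => slot 5
347: h=5, h2=8, probe 5,2,10,7 => slot 7
Table: [., ., 499, ., 75, 107, ., 347, 63, 360, 185]

4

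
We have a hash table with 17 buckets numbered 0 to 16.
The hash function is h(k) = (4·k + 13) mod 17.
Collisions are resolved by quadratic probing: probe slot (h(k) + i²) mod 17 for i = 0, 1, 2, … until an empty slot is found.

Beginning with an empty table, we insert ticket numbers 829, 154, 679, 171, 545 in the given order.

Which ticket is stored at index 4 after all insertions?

829 hashes to 14; slot 14 is free => place at 14.
154 hashes to 0; slot 0 is free => place at 0.
679 hashes to 9; slot 9 is free => place at 9.
171 hashes to 0; 0 taken => place at 1.
545 hashes to 0; 0,1 taken => place at 4.
Table: [154, 171, —, —, 545, —, —, —, —, 679, —, —, —, —, 829, —, —]

545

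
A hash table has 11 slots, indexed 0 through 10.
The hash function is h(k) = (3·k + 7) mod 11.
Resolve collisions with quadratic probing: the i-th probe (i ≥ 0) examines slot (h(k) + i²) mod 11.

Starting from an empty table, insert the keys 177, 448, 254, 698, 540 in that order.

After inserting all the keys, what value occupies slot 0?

177 hashes to 10; slot 10 is free => place at 10.
448 hashes to 9; slot 9 is free => place at 9.
254 hashes to 10; 10 taken => place at 0.
698 hashes to 0; 0 taken => place at 1.
540 hashes to 10; 10,0 taken => place at 3.
Table: [254, 698, _, 540, _, _, _, _, _, 448, 177]

254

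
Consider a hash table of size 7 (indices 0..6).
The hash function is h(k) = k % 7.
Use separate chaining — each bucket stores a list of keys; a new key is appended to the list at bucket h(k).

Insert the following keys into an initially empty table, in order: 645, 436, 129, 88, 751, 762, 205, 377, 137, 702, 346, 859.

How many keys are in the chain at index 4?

2

Insert 645: h=1, bucket 1 empty -> new chain.
Insert 436: h=2, bucket 2 empty -> new chain.
Insert 129: h=3, bucket 3 empty -> new chain.
Insert 88: h=4, bucket 4 empty -> new chain.
Insert 751: h=2, bucket 2 nonempty -> append to chain.
Insert 762: h=6, bucket 6 empty -> new chain.
Insert 205: h=2, bucket 2 nonempty -> append to chain.
Insert 377: h=6, bucket 6 nonempty -> append to chain.
Insert 137: h=4, bucket 4 nonempty -> append to chain.
Insert 702: h=2, bucket 2 nonempty -> append to chain.
Insert 346: h=3, bucket 3 nonempty -> append to chain.
Insert 859: h=5, bucket 5 empty -> new chain.
Final buckets:
0: _
1: 645
2: 436 -> 751 -> 205 -> 702
3: 129 -> 346
4: 88 -> 137
5: 859
6: 762 -> 377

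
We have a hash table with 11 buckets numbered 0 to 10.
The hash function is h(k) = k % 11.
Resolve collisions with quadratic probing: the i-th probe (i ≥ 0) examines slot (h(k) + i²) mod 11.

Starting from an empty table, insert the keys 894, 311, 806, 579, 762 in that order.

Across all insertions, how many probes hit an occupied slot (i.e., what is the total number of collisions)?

894: h=3 → slot 3
311: h=3, probe 3,4 → slot 4
806: h=3, probe 3,4,7 → slot 7
579: h=7, probe 7,8 → slot 8
762: h=3, probe 3,4,7,1 → slot 1
Table: [∅, 762, ∅, 894, 311, ∅, ∅, 806, 579, ∅, ∅]

7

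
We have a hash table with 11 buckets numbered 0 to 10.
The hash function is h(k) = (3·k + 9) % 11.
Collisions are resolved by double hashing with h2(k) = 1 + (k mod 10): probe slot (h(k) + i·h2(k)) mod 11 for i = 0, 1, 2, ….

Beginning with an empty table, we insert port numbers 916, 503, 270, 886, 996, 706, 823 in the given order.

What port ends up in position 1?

886

916: h=7 => slot 7
503: h=0 => slot 0
270: h=5 => slot 5
886: h=5, h2=7, probe 5,1 => slot 1
996: h=5, h2=7, probe 5,1,8 => slot 8
706: h=4 => slot 4
823: h=3 => slot 3
Table: [503, 886, —, 823, 706, 270, —, 916, 996, —, —]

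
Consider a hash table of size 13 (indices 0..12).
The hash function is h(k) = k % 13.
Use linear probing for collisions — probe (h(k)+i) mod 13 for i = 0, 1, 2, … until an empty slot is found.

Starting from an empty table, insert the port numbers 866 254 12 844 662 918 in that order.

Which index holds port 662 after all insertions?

1

866 hashes to 8; slot 8 is free → place at 8.
254 hashes to 7; slot 7 is free → place at 7.
12 hashes to 12; slot 12 is free → place at 12.
844 hashes to 12; 12 taken → place at 0.
662 hashes to 12; 12,0 taken → place at 1.
918 hashes to 8; 8 taken → place at 9.
Table: [844, 662, _, _, _, _, _, 254, 866, 918, _, _, 12]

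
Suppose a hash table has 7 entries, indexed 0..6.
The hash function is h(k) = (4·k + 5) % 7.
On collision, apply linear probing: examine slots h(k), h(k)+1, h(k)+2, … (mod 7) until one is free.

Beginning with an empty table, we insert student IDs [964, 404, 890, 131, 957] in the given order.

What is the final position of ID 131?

964 hashes to 4; slot 4 is free -> place at 4.
404 hashes to 4; 4 taken -> place at 5.
890 hashes to 2; slot 2 is free -> place at 2.
131 hashes to 4; 4,5 taken -> place at 6.
957 hashes to 4; 4,5,6 taken -> place at 0.
Table: [957, _, 890, _, 964, 404, 131]

6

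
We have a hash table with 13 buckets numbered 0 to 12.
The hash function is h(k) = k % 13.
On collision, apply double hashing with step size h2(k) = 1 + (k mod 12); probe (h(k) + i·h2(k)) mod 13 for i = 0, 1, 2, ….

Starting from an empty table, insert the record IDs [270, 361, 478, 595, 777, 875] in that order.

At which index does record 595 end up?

5

Insert 270: h=10, slot 10 empty -> index 10.
Insert 361: h=10, h2=2, slot 10 occupied -> index 12.
Insert 478: h=10, h2=11, slot 10 occupied -> index 8.
Insert 595: h=10, h2=8, slot 10 occupied -> index 5.
Insert 777: h=10, h2=10, slot 10 occupied -> index 7.
Insert 875: h=4, slot 4 empty -> index 4.
Table: [—, —, —, —, 875, 595, —, 777, 478, —, 270, —, 361]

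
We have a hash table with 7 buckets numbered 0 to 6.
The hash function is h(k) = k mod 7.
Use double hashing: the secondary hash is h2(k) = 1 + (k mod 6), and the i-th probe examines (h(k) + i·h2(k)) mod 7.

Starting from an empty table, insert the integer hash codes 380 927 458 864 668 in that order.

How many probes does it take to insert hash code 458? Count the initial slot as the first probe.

2

380: h=2 -> slot 2
927: h=3 -> slot 3
458: h=3, h2=3, probe 3,6 -> slot 6
864: h=3, h2=1, probe 3,4 -> slot 4
668: h=3, h2=3, probe 3,6,2,5 -> slot 5
Table: [—, —, 380, 927, 864, 668, 458]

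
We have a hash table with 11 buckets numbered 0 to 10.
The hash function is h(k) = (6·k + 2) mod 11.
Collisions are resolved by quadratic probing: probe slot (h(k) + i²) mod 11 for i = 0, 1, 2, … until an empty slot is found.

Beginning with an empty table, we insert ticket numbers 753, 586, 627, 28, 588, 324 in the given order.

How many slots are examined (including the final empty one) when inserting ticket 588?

2

753: h=10 => slot 10
586: h=9 => slot 9
627: h=2 => slot 2
28: h=5 => slot 5
588: h=10, probe 10,0 => slot 0
324: h=10, probe 10,0,3 => slot 3
Table: [588, —, 627, 324, —, 28, —, —, —, 586, 753]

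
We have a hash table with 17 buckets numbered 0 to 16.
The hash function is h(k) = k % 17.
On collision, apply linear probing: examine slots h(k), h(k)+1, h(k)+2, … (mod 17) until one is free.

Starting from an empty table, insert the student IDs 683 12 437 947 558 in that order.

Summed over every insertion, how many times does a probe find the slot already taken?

4

683 hashes to 3; slot 3 is free -> place at 3.
12 hashes to 12; slot 12 is free -> place at 12.
437 hashes to 12; 12 taken -> place at 13.
947 hashes to 12; 12,13 taken -> place at 14.
558 hashes to 14; 14 taken -> place at 15.
Table: [_, _, _, 683, _, _, _, _, _, _, _, _, 12, 437, 947, 558, _]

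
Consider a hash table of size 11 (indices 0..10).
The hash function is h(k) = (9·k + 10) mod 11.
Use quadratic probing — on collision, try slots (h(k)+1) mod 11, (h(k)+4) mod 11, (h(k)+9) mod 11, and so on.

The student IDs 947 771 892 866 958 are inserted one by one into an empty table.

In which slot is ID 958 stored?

6

947: h=8 → slot 8
771: h=8, probe 8,9 → slot 9
892: h=8, probe 8,9,1 → slot 1
866: h=5 → slot 5
958: h=8, probe 8,9,1,6 → slot 6
Table: [∅, 892, ∅, ∅, ∅, 866, 958, ∅, 947, 771, ∅]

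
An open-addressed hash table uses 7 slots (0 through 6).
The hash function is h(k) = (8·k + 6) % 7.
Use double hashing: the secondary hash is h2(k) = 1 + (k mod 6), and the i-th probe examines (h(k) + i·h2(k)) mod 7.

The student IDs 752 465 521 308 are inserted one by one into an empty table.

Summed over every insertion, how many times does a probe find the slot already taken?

Insert 752: h=2, slot 2 empty => index 2.
Insert 465: h=2, h2=4, slot 2 occupied => index 6.
Insert 521: h=2, h2=6, slot 2 occupied => index 1.
Insert 308: h=6, h2=3, slots 6,2 occupied => index 5.
Table: [∅, 521, 752, ∅, ∅, 308, 465]

4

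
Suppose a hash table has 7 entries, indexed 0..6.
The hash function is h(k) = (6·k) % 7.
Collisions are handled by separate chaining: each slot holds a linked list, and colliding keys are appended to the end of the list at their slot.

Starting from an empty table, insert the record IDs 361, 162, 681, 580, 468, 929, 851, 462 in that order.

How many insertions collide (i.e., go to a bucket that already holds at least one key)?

2

361 -> bucket 3
162 -> bucket 6
681 -> bucket 5
580 -> bucket 1
468 -> bucket 1 (collision)
929 -> bucket 2
851 -> bucket 3 (collision)
462 -> bucket 0
Final buckets:
0: 462
1: 580 -> 468
2: 929
3: 361 -> 851
4: -
5: 681
6: 162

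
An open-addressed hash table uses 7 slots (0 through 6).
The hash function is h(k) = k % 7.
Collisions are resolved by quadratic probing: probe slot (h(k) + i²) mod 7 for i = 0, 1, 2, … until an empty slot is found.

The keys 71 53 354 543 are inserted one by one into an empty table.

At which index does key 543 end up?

71 hashes to 1; slot 1 is free → place at 1.
53 hashes to 4; slot 4 is free → place at 4.
354 hashes to 4; 4 taken → place at 5.
543 hashes to 4; 4,5,1 taken → place at 6.
Table: [_, 71, _, _, 53, 354, 543]

6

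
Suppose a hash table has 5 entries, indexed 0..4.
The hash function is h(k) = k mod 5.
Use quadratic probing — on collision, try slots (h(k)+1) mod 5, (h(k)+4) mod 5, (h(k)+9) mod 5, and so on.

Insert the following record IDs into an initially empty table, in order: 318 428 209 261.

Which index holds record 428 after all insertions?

318 hashes to 3; slot 3 is free => place at 3.
428 hashes to 3; 3 taken => place at 4.
209 hashes to 4; 4 taken => place at 0.
261 hashes to 1; slot 1 is free => place at 1.
Table: [209, 261, _, 318, 428]

4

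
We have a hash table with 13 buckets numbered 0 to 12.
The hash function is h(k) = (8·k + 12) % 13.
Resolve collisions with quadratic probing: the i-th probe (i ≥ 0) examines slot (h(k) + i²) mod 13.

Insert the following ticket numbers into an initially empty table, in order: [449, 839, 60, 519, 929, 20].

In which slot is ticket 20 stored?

7

449 hashes to 3; slot 3 is free => place at 3.
839 hashes to 3; 3 taken => place at 4.
60 hashes to 11; slot 11 is free => place at 11.
519 hashes to 4; 4 taken => place at 5.
929 hashes to 8; slot 8 is free => place at 8.
20 hashes to 3; 3,4 taken => place at 7.
Table: [∅, ∅, ∅, 449, 839, 519, ∅, 20, 929, ∅, ∅, 60, ∅]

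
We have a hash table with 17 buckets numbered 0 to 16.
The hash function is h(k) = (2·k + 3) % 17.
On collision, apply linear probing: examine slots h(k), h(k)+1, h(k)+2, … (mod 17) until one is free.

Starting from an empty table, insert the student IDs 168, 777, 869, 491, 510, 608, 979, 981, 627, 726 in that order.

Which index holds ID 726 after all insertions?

13

168 hashes to 16; slot 16 is free → place at 16.
777 hashes to 10; slot 10 is free → place at 10.
869 hashes to 7; slot 7 is free → place at 7.
491 hashes to 16; 16 taken → place at 0.
510 hashes to 3; slot 3 is free → place at 3.
608 hashes to 12; slot 12 is free → place at 12.
979 hashes to 6; slot 6 is free → place at 6.
981 hashes to 10; 10 taken → place at 11.
627 hashes to 16; 16,0 taken → place at 1.
726 hashes to 10; 10,11,12 taken → place at 13.
Table: [491, 627, —, 510, —, —, 979, 869, —, —, 777, 981, 608, 726, —, —, 168]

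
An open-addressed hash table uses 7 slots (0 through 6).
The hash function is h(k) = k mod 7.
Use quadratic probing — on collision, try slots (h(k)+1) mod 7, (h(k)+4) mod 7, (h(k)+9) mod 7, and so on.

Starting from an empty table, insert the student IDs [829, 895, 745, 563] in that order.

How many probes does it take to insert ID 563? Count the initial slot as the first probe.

829 hashes to 3; slot 3 is free => place at 3.
895 hashes to 6; slot 6 is free => place at 6.
745 hashes to 3; 3 taken => place at 4.
563 hashes to 3; 3,4 taken => place at 0.
Table: [563, _, _, 829, 745, _, 895]

3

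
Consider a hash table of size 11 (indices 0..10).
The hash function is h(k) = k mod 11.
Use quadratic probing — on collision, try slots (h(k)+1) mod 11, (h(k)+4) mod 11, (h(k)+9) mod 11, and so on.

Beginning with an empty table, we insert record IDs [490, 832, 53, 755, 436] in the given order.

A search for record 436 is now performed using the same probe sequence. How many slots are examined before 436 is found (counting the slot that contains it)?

3

490: h=6 → slot 6
832: h=7 → slot 7
53: h=9 → slot 9
755: h=7, probe 7,8 → slot 8
436: h=7, probe 7,8,0 → slot 0
Table: [436, —, —, —, —, —, 490, 832, 755, 53, —]
Lookup 436: h=7, probe 7,8,0 → found at 0.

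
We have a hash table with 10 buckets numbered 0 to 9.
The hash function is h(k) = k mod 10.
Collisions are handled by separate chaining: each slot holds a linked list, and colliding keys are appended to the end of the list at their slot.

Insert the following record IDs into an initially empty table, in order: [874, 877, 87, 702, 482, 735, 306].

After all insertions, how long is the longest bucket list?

2

Insert 874: h=4, bucket 4 empty → new chain.
Insert 877: h=7, bucket 7 empty → new chain.
Insert 87: h=7, bucket 7 nonempty → append to chain.
Insert 702: h=2, bucket 2 empty → new chain.
Insert 482: h=2, bucket 2 nonempty → append to chain.
Insert 735: h=5, bucket 5 empty → new chain.
Insert 306: h=6, bucket 6 empty → new chain.
Final buckets:
0: _
1: _
2: 702 -> 482
3: _
4: 874
5: 735
6: 306
7: 877 -> 87
8: _
9: _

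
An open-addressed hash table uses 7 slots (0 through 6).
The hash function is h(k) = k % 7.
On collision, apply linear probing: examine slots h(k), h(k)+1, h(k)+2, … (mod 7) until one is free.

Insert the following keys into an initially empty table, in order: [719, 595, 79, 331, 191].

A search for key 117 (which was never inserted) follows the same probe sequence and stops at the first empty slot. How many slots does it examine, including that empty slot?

2

719 hashes to 5; slot 5 is free => place at 5.
595 hashes to 0; slot 0 is free => place at 0.
79 hashes to 2; slot 2 is free => place at 2.
331 hashes to 2; 2 taken => place at 3.
191 hashes to 2; 2,3 taken => place at 4.
Table: [595, -, 79, 331, 191, 719, -]
Lookup 117: h=5, probe 5,6 → slot 6 empty, not found.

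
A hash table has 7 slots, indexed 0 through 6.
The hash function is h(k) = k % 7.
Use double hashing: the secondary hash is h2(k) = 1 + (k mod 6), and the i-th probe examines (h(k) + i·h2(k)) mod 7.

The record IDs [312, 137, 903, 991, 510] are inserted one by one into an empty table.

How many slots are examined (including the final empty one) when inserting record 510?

312: h=4 => slot 4
137: h=4, h2=6, probe 4,3 => slot 3
903: h=0 => slot 0
991: h=4, h2=2, probe 4,6 => slot 6
510: h=6, h2=1, probe 6,0,1 => slot 1
Table: [903, 510, —, 137, 312, —, 991]

3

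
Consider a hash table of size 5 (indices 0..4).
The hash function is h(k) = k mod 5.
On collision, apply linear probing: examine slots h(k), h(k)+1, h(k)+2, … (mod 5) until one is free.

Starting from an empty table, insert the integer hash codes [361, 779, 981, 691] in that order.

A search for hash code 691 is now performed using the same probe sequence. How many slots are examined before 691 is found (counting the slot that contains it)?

361: h=1 -> slot 1
779: h=4 -> slot 4
981: h=1, probe 1,2 -> slot 2
691: h=1, probe 1,2,3 -> slot 3
Table: [-, 361, 981, 691, 779]
Lookup 691: h=1, probe 1,2,3 → found at 3.

3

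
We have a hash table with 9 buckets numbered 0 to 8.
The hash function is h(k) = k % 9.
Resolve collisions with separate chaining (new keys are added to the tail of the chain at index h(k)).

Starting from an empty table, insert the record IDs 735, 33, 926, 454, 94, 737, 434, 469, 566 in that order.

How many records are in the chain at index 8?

Insert 735: h=6, bucket 6 empty -> new chain.
Insert 33: h=6, bucket 6 nonempty -> append to chain.
Insert 926: h=8, bucket 8 empty -> new chain.
Insert 454: h=4, bucket 4 empty -> new chain.
Insert 94: h=4, bucket 4 nonempty -> append to chain.
Insert 737: h=8, bucket 8 nonempty -> append to chain.
Insert 434: h=2, bucket 2 empty -> new chain.
Insert 469: h=1, bucket 1 empty -> new chain.
Insert 566: h=8, bucket 8 nonempty -> append to chain.
Final buckets:
0: -
1: 469
2: 434
3: -
4: 454 -> 94
5: -
6: 735 -> 33
7: -
8: 926 -> 737 -> 566

3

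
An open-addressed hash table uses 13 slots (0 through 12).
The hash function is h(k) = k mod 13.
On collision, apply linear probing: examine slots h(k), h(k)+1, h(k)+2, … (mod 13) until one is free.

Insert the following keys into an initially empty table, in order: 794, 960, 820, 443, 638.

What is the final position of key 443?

Insert 794: h=1, slot 1 empty → index 1.
Insert 960: h=11, slot 11 empty → index 11.
Insert 820: h=1, slot 1 occupied → index 2.
Insert 443: h=1, slots 1,2 occupied → index 3.
Insert 638: h=1, slots 1,2,3 occupied → index 4.
Table: [_, 794, 820, 443, 638, _, _, _, _, _, _, 960, _]

3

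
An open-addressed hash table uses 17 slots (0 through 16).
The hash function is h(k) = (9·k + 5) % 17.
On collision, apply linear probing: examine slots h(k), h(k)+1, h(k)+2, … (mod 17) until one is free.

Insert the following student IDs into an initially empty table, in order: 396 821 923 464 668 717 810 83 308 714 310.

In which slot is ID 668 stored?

3

Insert 396: h=16, slot 16 empty → index 16.
Insert 821: h=16, slot 16 occupied → index 0.
Insert 923: h=16, slots 16,0 occupied → index 1.
Insert 464: h=16, slots 16,0,1 occupied → index 2.
Insert 668: h=16, slots 16,0,1,2 occupied → index 3.
Insert 717: h=15, slot 15 empty → index 15.
Insert 810: h=2, slots 2,3 occupied → index 4.
Insert 83: h=4, slot 4 occupied → index 5.
Insert 308: h=6, slot 6 empty → index 6.
Insert 714: h=5, slots 5,6 occupied → index 7.
Insert 310: h=7, slot 7 occupied → index 8.
Table: [821, 923, 464, 668, 810, 83, 308, 714, 310, —, —, —, —, —, —, 717, 396]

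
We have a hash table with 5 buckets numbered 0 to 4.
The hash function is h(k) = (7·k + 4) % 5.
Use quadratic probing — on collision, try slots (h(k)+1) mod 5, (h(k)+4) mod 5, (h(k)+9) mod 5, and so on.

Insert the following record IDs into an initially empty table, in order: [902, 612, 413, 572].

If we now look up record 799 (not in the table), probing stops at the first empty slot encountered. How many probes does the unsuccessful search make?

3

902: h=3 -> slot 3
612: h=3, probe 3,4 -> slot 4
413: h=0 -> slot 0
572: h=3, probe 3,4,2 -> slot 2
Table: [413, ., 572, 902, 612]
Lookup 799: h=2, probe 2,3,1 → slot 1 empty, not found.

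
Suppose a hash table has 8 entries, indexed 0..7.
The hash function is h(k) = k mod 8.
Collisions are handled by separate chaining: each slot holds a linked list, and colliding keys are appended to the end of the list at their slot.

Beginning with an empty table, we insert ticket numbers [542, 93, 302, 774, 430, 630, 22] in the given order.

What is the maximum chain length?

542 → bucket 6
93 → bucket 5
302 → bucket 6 (collision)
774 → bucket 6 (collision)
430 → bucket 6 (collision)
630 → bucket 6 (collision)
22 → bucket 6 (collision)
Final buckets:
0: ∅
1: ∅
2: ∅
3: ∅
4: ∅
5: 93
6: 542 -> 302 -> 774 -> 430 -> 630 -> 22
7: ∅

6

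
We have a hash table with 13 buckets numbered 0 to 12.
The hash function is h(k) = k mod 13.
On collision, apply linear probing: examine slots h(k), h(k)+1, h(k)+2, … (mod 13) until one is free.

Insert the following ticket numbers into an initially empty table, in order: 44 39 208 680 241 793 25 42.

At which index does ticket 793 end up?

2

Insert 44: h=5, slot 5 empty => index 5.
Insert 39: h=0, slot 0 empty => index 0.
Insert 208: h=0, slot 0 occupied => index 1.
Insert 680: h=4, slot 4 empty => index 4.
Insert 241: h=7, slot 7 empty => index 7.
Insert 793: h=0, slots 0,1 occupied => index 2.
Insert 25: h=12, slot 12 empty => index 12.
Insert 42: h=3, slot 3 empty => index 3.
Table: [39, 208, 793, 42, 680, 44, ., 241, ., ., ., ., 25]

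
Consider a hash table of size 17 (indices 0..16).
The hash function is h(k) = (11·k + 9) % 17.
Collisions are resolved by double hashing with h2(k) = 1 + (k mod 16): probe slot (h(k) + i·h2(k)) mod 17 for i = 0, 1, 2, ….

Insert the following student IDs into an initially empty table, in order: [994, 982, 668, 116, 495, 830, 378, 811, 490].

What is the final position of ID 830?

Insert 994: h=12, slot 12 empty → index 12.
Insert 982: h=16, slot 16 empty → index 16.
Insert 668: h=13, slot 13 empty → index 13.
Insert 116: h=10, slot 10 empty → index 10.
Insert 495: h=14, slot 14 empty → index 14.
Insert 830: h=10, h2=15, slot 10 occupied → index 8.
Insert 378: h=2, slot 2 empty → index 2.
Insert 811: h=5, slot 5 empty → index 5.
Insert 490: h=10, h2=11, slot 10 occupied → index 4.
Table: [_, _, 378, _, 490, 811, _, _, 830, _, 116, _, 994, 668, 495, _, 982]

8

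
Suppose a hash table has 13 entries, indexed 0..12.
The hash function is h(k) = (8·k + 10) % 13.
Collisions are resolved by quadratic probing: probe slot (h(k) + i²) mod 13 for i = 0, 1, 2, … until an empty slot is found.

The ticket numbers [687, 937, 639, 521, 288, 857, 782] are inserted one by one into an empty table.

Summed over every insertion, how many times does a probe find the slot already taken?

687: h=7 → slot 7
937: h=5 → slot 5
639: h=0 → slot 0
521: h=5, probe 5,6 → slot 6
288: h=0, probe 0,1 → slot 1
857: h=2 → slot 2
782: h=0, probe 0,1,4 → slot 4
Table: [639, 288, 857, ∅, 782, 937, 521, 687, ∅, ∅, ∅, ∅, ∅]

4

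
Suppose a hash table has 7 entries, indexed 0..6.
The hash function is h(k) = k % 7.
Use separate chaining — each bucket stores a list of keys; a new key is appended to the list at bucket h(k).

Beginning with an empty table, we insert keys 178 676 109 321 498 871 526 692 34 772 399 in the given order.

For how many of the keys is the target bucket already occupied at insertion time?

178 -> bucket 3
676 -> bucket 4
109 -> bucket 4 (collision)
321 -> bucket 6
498 -> bucket 1
871 -> bucket 3 (collision)
526 -> bucket 1 (collision)
692 -> bucket 6 (collision)
34 -> bucket 6 (collision)
772 -> bucket 2
399 -> bucket 0
Final buckets:
0: 399
1: 498 -> 526
2: 772
3: 178 -> 871
4: 676 -> 109
5: -
6: 321 -> 692 -> 34

5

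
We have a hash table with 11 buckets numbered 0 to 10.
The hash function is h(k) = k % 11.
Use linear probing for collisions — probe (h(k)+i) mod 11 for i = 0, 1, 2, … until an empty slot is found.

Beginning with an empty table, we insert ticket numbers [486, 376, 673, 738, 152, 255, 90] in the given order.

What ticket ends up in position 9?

486 hashes to 2; slot 2 is free => place at 2.
376 hashes to 2; 2 taken => place at 3.
673 hashes to 2; 2,3 taken => place at 4.
738 hashes to 1; slot 1 is free => place at 1.
152 hashes to 9; slot 9 is free => place at 9.
255 hashes to 2; 2,3,4 taken => place at 5.
90 hashes to 2; 2,3,4,5 taken => place at 6.
Table: [—, 738, 486, 376, 673, 255, 90, —, —, 152, —]

152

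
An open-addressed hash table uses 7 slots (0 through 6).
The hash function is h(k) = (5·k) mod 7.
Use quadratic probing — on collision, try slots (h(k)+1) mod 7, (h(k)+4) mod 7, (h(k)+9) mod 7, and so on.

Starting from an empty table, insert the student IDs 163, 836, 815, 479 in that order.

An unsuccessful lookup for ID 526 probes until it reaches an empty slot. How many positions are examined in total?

163: h=3 → slot 3
836: h=1 → slot 1
815: h=1, probe 1,2 → slot 2
479: h=1, probe 1,2,5 → slot 5
Table: [—, 836, 815, 163, —, 479, —]
Lookup 526: h=5, probe 5,6 → slot 6 empty, not found.

2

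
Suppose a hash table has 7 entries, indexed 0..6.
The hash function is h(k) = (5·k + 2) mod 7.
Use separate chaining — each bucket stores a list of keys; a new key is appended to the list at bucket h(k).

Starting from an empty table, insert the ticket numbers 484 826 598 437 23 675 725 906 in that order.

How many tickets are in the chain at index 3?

Insert 484: h=0, bucket 0 empty → new chain.
Insert 826: h=2, bucket 2 empty → new chain.
Insert 598: h=3, bucket 3 empty → new chain.
Insert 437: h=3, bucket 3 nonempty → append to chain.
Insert 23: h=5, bucket 5 empty → new chain.
Insert 675: h=3, bucket 3 nonempty → append to chain.
Insert 725: h=1, bucket 1 empty → new chain.
Insert 906: h=3, bucket 3 nonempty → append to chain.
Final buckets:
0: 484
1: 725
2: 826
3: 598 -> 437 -> 675 -> 906
4: ∅
5: 23
6: ∅

4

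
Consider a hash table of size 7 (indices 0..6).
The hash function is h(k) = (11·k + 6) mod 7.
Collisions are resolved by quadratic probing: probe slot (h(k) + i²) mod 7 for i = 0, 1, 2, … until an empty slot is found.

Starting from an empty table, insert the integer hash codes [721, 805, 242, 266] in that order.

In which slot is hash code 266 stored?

3

721: h=6 → slot 6
805: h=6, probe 6,0 → slot 0
242: h=1 → slot 1
266: h=6, probe 6,0,3 → slot 3
Table: [805, 242, -, 266, -, -, 721]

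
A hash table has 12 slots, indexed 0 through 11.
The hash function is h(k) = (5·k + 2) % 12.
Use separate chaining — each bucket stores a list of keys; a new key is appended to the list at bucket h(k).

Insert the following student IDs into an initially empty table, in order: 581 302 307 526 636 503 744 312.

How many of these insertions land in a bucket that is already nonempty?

581 → bucket 3
302 → bucket 0
307 → bucket 1
526 → bucket 4
636 → bucket 2
503 → bucket 9
744 → bucket 2 (collision)
312 → bucket 2 (collision)
Final buckets:
0: 302
1: 307
2: 636 -> 744 -> 312
3: 581
4: 526
5: —
6: —
7: —
8: —
9: 503
10: —
11: —

2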